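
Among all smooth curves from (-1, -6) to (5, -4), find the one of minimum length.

Arc-length functional: J[y] = ∫ sqrt(1 + (y')^2) dx.
Lagrangian L = sqrt(1 + (y')^2) has no explicit y dependence, so ∂L/∂y = 0 and the Euler-Lagrange equation gives
    d/dx( y' / sqrt(1 + (y')^2) ) = 0  ⇒  y' / sqrt(1 + (y')^2) = const.
Hence y' is constant, so y(x) is affine.
Fitting the endpoints (-1, -6) and (5, -4):
    slope m = ((-4) − (-6)) / (5 − (-1)) = 1/3,
    intercept c = (-6) − m·(-1) = -17/3.
Extremal: y(x) = (1/3) x - 17/3.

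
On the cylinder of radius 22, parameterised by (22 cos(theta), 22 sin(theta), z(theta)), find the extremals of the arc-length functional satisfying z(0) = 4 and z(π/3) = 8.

Parameterise the cylinder of radius R = 22 as
    r(θ) = (22 cos θ, 22 sin θ, z(θ)).
The arc-length element is
    ds = sqrt(484 + (dz/dθ)^2) dθ,
so the Lagrangian is L = sqrt(484 + z'^2).
L depends on z' only, not on z or θ, so ∂L/∂z = 0 and
    ∂L/∂z' = z' / sqrt(484 + z'^2).
The Euler-Lagrange equation gives
    d/dθ( z' / sqrt(484 + z'^2) ) = 0,
so z' is constant. Integrating once:
    z(θ) = a θ + b,
a helix on the cylinder (a straight line when the cylinder is unrolled). The constants a, b are determined by the endpoint conditions.
With endpoint conditions z(0) = 4 and z(π/3) = 8: from z(0) = b we get b = 4, and a·π/3 + 4 = 8 gives a = 12/π, so
    z(θ) = (12/π) θ + 4.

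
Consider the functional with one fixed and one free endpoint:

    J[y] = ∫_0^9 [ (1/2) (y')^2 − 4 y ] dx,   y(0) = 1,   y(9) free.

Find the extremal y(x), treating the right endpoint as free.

The Lagrangian L = (1/2) (y')^2 − 4 y gives
    ∂L/∂y = −4,   ∂L/∂y' = y'.
Euler-Lagrange: d/dx(y') − (−4) = 0, i.e. y'' + 4 = 0, so
    y(x) = −(4/2) x^2 + C1 x + C2.
Fixed left endpoint y(0) = 1 ⇒ C2 = 1.
The right endpoint x = 9 is free, so the natural (transversality) condition is ∂L/∂y' |_{x=9} = 0, i.e. y'(9) = 0.
Compute y'(x) = −4 x + C1, so y'(9) = −36 + C1 = 0 ⇒ C1 = 36.
Therefore the extremal is
    y(x) = −2 x^2 + 36 x + 1.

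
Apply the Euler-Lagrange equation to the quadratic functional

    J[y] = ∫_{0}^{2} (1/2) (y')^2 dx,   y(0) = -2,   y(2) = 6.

The Lagrangian is L = (1/2) (y')^2.
Compute ∂L/∂y = 0, ∂L/∂y' = y'.
The Euler-Lagrange equation d/dx(∂L/∂y') − ∂L/∂y = 0 reduces to
    y'' = 0.
Its general solution is
    y(x) = A x + B,
with A, B fixed by the endpoint conditions.
Applying the endpoint conditions y(0) = -2 and y(2) = 6: solve A·0 + B = -2 and A·2 + B = 6. Subtracting gives A(2 − 0) = 6 − -2, so A = 4, and B = -2 − A·0 = -2. Therefore
    y(x) = 4 x - 2.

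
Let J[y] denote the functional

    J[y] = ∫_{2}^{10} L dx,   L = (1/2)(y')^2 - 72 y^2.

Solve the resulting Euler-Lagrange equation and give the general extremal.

The Lagrangian is L = (1/2)(y')^2 - 72 y^2.
∂L/∂y = -144y.
∂L/∂y' = y'.
The Euler-Lagrange equation d/dx(∂L/∂y') − ∂L/∂y = 0 becomes:
    y'' + 144 y = 0
General solution: y(x) = A sin(12x) + B cos(12x), where A and B are arbitrary constants fixed by the endpoint conditions.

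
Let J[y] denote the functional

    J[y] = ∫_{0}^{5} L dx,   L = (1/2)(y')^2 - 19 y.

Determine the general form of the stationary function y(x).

The Lagrangian is L = (1/2)(y')^2 - 19 y.
∂L/∂y = -19.
∂L/∂y' = y'.
The Euler-Lagrange equation d/dx(∂L/∂y') − ∂L/∂y = 0 becomes:
    y'' + 19 = 0
General solution: y(x) = -(19/2) x^2 + A x + B, where A and B are arbitrary constants fixed by the endpoint conditions.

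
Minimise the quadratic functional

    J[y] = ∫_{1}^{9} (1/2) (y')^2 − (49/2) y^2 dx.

The Lagrangian is L = (1/2) (y')^2 − (49/2) y^2.
Compute ∂L/∂y = -49y, ∂L/∂y' = y'.
The Euler-Lagrange equation d/dx(∂L/∂y') − ∂L/∂y = 0 reduces to
    y'' + 49 y = 0.
Its general solution is
    y(x) = A sin(7x) + B cos(7x),
with A, B fixed by the endpoint conditions.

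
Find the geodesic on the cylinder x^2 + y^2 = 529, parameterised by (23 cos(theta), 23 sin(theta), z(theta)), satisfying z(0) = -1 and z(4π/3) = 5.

Parameterise the cylinder of radius R = 23 as
    r(θ) = (23 cos θ, 23 sin θ, z(θ)).
The arc-length element is
    ds = sqrt(529 + (dz/dθ)^2) dθ,
so the Lagrangian is L = sqrt(529 + z'^2).
L depends on z' only, not on z or θ, so ∂L/∂z = 0 and
    ∂L/∂z' = z' / sqrt(529 + z'^2).
The Euler-Lagrange equation gives
    d/dθ( z' / sqrt(529 + z'^2) ) = 0,
so z' is constant. Integrating once:
    z(θ) = a θ + b,
a helix on the cylinder (a straight line when the cylinder is unrolled). The constants a, b are determined by the endpoint conditions.
With endpoint conditions z(0) = -1 and z(4π/3) = 5: from z(0) = b we get b = -1, and a·4π/3 + -1 = 5 gives a = 9/(2π), so
    z(θ) = (9/(2π)) θ − 1.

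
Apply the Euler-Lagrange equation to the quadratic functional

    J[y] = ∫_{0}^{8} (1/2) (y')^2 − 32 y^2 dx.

The Lagrangian is L = (1/2) (y')^2 − 32 y^2.
Compute ∂L/∂y = -64y, ∂L/∂y' = y'.
The Euler-Lagrange equation d/dx(∂L/∂y') − ∂L/∂y = 0 reduces to
    y'' + 64 y = 0.
Its general solution is
    y(x) = A sin(8x) + B cos(8x),
with A, B fixed by the endpoint conditions.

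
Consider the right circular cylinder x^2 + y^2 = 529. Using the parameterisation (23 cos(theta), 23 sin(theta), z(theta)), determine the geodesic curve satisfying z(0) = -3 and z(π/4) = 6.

Parameterise the cylinder of radius R = 23 as
    r(θ) = (23 cos θ, 23 sin θ, z(θ)).
The arc-length element is
    ds = sqrt(529 + (dz/dθ)^2) dθ,
so the Lagrangian is L = sqrt(529 + z'^2).
L depends on z' only, not on z or θ, so ∂L/∂z = 0 and
    ∂L/∂z' = z' / sqrt(529 + z'^2).
The Euler-Lagrange equation gives
    d/dθ( z' / sqrt(529 + z'^2) ) = 0,
so z' is constant. Integrating once:
    z(θ) = a θ + b,
a helix on the cylinder (a straight line when the cylinder is unrolled). The constants a, b are determined by the endpoint conditions.
With endpoint conditions z(0) = -3 and z(π/4) = 6: from z(0) = b we get b = -3, and a·π/4 + -3 = 6 gives a = 36/π, so
    z(θ) = (36/π) θ − 3.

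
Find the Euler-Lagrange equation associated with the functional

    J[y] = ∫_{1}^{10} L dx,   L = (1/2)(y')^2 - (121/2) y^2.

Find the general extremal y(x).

The Lagrangian is L = (1/2)(y')^2 - (121/2) y^2.
∂L/∂y = -121y.
∂L/∂y' = y'.
The Euler-Lagrange equation d/dx(∂L/∂y') − ∂L/∂y = 0 becomes:
    y'' + 121 y = 0
General solution: y(x) = A sin(11x) + B cos(11x), where A and B are arbitrary constants fixed by the endpoint conditions.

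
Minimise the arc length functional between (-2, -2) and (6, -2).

Arc-length functional: J[y] = ∫ sqrt(1 + (y')^2) dx.
Lagrangian L = sqrt(1 + (y')^2) has no explicit y dependence, so ∂L/∂y = 0 and the Euler-Lagrange equation gives
    d/dx( y' / sqrt(1 + (y')^2) ) = 0  ⇒  y' / sqrt(1 + (y')^2) = const.
Hence y' is constant, so y(x) is affine.
Fitting the endpoints (-2, -2) and (6, -2):
    slope m = ((-2) − (-2)) / (6 − (-2)) = 0,
    intercept c = (-2) − m·(-2) = -2.
Extremal: y(x) = -2.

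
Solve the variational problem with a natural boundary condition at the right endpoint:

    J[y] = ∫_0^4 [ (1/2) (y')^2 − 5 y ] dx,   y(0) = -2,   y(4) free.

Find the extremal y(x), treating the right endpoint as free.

The Lagrangian L = (1/2) (y')^2 − 5 y gives
    ∂L/∂y = −5,   ∂L/∂y' = y'.
Euler-Lagrange: d/dx(y') − (−5) = 0, i.e. y'' + 5 = 0, so
    y(x) = −(5/2) x^2 + C1 x + C2.
Fixed left endpoint y(0) = -2 ⇒ C2 = -2.
The right endpoint x = 4 is free, so the natural (transversality) condition is ∂L/∂y' |_{x=4} = 0, i.e. y'(4) = 0.
Compute y'(x) = −5 x + C1, so y'(4) = −20 + C1 = 0 ⇒ C1 = 20.
Therefore the extremal is
    y(x) = −(5/2) x^2 + 20 x − 2.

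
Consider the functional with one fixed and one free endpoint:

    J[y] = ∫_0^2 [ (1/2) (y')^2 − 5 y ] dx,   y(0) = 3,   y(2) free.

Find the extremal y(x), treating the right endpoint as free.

The Lagrangian L = (1/2) (y')^2 − 5 y gives
    ∂L/∂y = −5,   ∂L/∂y' = y'.
Euler-Lagrange: d/dx(y') − (−5) = 0, i.e. y'' + 5 = 0, so
    y(x) = −(5/2) x^2 + C1 x + C2.
Fixed left endpoint y(0) = 3 ⇒ C2 = 3.
The right endpoint x = 2 is free, so the natural (transversality) condition is ∂L/∂y' |_{x=2} = 0, i.e. y'(2) = 0.
Compute y'(x) = −5 x + C1, so y'(2) = −10 + C1 = 0 ⇒ C1 = 10.
Therefore the extremal is
    y(x) = −(5/2) x^2 + 10 x + 3.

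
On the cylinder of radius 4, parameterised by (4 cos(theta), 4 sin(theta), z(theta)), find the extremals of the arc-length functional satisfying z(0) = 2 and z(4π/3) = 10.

Parameterise the cylinder of radius R = 4 as
    r(θ) = (4 cos θ, 4 sin θ, z(θ)).
The arc-length element is
    ds = sqrt(16 + (dz/dθ)^2) dθ,
so the Lagrangian is L = sqrt(16 + z'^2).
L depends on z' only, not on z or θ, so ∂L/∂z = 0 and
    ∂L/∂z' = z' / sqrt(16 + z'^2).
The Euler-Lagrange equation gives
    d/dθ( z' / sqrt(16 + z'^2) ) = 0,
so z' is constant. Integrating once:
    z(θ) = a θ + b,
a helix on the cylinder (a straight line when the cylinder is unrolled). The constants a, b are determined by the endpoint conditions.
With endpoint conditions z(0) = 2 and z(4π/3) = 10: from z(0) = b we get b = 2, and a·4π/3 + 2 = 10 gives a = 6/π, so
    z(θ) = (6/π) θ + 2.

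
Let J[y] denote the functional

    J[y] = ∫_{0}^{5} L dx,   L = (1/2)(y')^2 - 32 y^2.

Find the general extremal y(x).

The Lagrangian is L = (1/2)(y')^2 - 32 y^2.
∂L/∂y = -64y.
∂L/∂y' = y'.
The Euler-Lagrange equation d/dx(∂L/∂y') − ∂L/∂y = 0 becomes:
    y'' + 64 y = 0
General solution: y(x) = A sin(8x) + B cos(8x), where A and B are arbitrary constants fixed by the endpoint conditions.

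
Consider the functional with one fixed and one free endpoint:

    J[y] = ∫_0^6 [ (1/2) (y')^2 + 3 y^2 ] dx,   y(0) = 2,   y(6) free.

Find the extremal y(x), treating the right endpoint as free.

The Lagrangian L = (1/2) (y')^2 + 3 y^2 gives
    ∂L/∂y = 6 y,   ∂L/∂y' = y'.
Euler-Lagrange: y'' − 6 y = 0.
With k = sqrt(6), the general solution is
    y(x) = A cosh(sqrt(6) x) + B sinh(sqrt(6) x).
Fixed left endpoint y(0) = 2 ⇒ A = 2.
The right endpoint x = 6 is free, so the natural (transversality) condition is ∂L/∂y' |_{x=6} = 0, i.e. y'(6) = 0.
Compute y'(x) = A k sinh(k x) + B k cosh(k x), so
    y'(6) = A k sinh(k·6) + B k cosh(k·6) = 0
    ⇒ B = −A tanh(k·6) = − 2 tanh(sqrt(6)·6).
Therefore the extremal is
    y(x) = 2 cosh(sqrt(6) x) − 2 tanh(sqrt(6)·6) sinh(sqrt(6) x).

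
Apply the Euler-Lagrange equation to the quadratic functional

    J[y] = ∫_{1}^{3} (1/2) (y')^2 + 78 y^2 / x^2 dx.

The Lagrangian is L = (1/2) (y')^2 + 78 y^2 / x^2.
Compute ∂L/∂y = 156y/x^2, ∂L/∂y' = y'.
The Euler-Lagrange equation d/dx(∂L/∂y') − ∂L/∂y = 0 reduces to
    y'' − 156/x^2 · y = 0  (x > 0).
Its general solution is
    y(x) = A x^13 + B x^(-12),
with A, B fixed by the endpoint conditions.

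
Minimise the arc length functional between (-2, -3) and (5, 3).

Arc-length functional: J[y] = ∫ sqrt(1 + (y')^2) dx.
Lagrangian L = sqrt(1 + (y')^2) has no explicit y dependence, so ∂L/∂y = 0 and the Euler-Lagrange equation gives
    d/dx( y' / sqrt(1 + (y')^2) ) = 0  ⇒  y' / sqrt(1 + (y')^2) = const.
Hence y' is constant, so y(x) is affine.
Fitting the endpoints (-2, -3) and (5, 3):
    slope m = (3 − (-3)) / (5 − (-2)) = 6/7,
    intercept c = (-3) − m·(-2) = -9/7.
Extremal: y(x) = (6/7) x - 9/7.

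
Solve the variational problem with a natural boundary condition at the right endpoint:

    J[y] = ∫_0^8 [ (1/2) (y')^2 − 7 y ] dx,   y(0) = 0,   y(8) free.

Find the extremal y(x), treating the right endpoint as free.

The Lagrangian L = (1/2) (y')^2 − 7 y gives
    ∂L/∂y = −7,   ∂L/∂y' = y'.
Euler-Lagrange: d/dx(y') − (−7) = 0, i.e. y'' + 7 = 0, so
    y(x) = −(7/2) x^2 + C1 x + C2.
Fixed left endpoint y(0) = 0 ⇒ C2 = 0.
The right endpoint x = 8 is free, so the natural (transversality) condition is ∂L/∂y' |_{x=8} = 0, i.e. y'(8) = 0.
Compute y'(x) = −7 x + C1, so y'(8) = −56 + C1 = 0 ⇒ C1 = 56.
Therefore the extremal is
    y(x) = −(7/2) x^2 + 56 x.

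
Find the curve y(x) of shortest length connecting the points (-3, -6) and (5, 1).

Arc-length functional: J[y] = ∫ sqrt(1 + (y')^2) dx.
Lagrangian L = sqrt(1 + (y')^2) has no explicit y dependence, so ∂L/∂y = 0 and the Euler-Lagrange equation gives
    d/dx( y' / sqrt(1 + (y')^2) ) = 0  ⇒  y' / sqrt(1 + (y')^2) = const.
Hence y' is constant, so y(x) is affine.
Fitting the endpoints (-3, -6) and (5, 1):
    slope m = (1 − (-6)) / (5 − (-3)) = 7/8,
    intercept c = (-6) − m·(-3) = -27/8.
Extremal: y(x) = (7/8) x - 27/8.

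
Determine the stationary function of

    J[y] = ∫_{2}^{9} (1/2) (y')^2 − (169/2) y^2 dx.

The Lagrangian is L = (1/2) (y')^2 − (169/2) y^2.
Compute ∂L/∂y = -169y, ∂L/∂y' = y'.
The Euler-Lagrange equation d/dx(∂L/∂y') − ∂L/∂y = 0 reduces to
    y'' + 169 y = 0.
Its general solution is
    y(x) = A sin(13x) + B cos(13x),
with A, B fixed by the endpoint conditions.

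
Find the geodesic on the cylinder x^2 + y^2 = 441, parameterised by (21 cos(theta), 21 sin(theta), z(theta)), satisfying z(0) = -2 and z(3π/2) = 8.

Parameterise the cylinder of radius R = 21 as
    r(θ) = (21 cos θ, 21 sin θ, z(θ)).
The arc-length element is
    ds = sqrt(441 + (dz/dθ)^2) dθ,
so the Lagrangian is L = sqrt(441 + z'^2).
L depends on z' only, not on z or θ, so ∂L/∂z = 0 and
    ∂L/∂z' = z' / sqrt(441 + z'^2).
The Euler-Lagrange equation gives
    d/dθ( z' / sqrt(441 + z'^2) ) = 0,
so z' is constant. Integrating once:
    z(θ) = a θ + b,
a helix on the cylinder (a straight line when the cylinder is unrolled). The constants a, b are determined by the endpoint conditions.
With endpoint conditions z(0) = -2 and z(3π/2) = 8: from z(0) = b we get b = -2, and a·3π/2 + -2 = 8 gives a = 20/(3π), so
    z(θ) = (20/(3π)) θ − 2.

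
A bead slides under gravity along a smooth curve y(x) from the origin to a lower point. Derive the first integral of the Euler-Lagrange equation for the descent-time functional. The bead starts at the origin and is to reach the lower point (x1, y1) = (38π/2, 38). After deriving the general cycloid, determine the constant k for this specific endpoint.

The Lagrangian L = sqrt((1 + y'^2) / y) has no explicit x dependence, so the Beltrami identity applies:
    L − y' ∂L/∂y' = C.
Compute ∂L/∂y' = y' / sqrt(y (1 + y'^2)).
Substitute:
    sqrt((1 + y'^2)/y) − y'·y' / sqrt(y (1 + y'^2))
    = (1 + y'^2) / sqrt(y (1 + y'^2)) − y'^2 / sqrt(y (1 + y'^2))
    = 1 / sqrt(y (1 + y'^2)) = C.
Squaring and rearranging gives the first integral
    y (1 + y'^2) = 1/C^2 =: k   (constant).
Solving this first-order ODE by the substitution
    y = (k/2)(1 − cos θ)
yields the cycloid parameterisation
    x(θ) = (k/2)(θ − sin θ),   y(θ) = (k/2)(1 − cos θ).
The constant k is fixed by the endpoint condition.
Now fit the given lower endpoint (x1, y1) = (38π/2, 38). At the bottom of the first arch (θ = π), the parametric equations give
    y(π) = (k/2)(1 − cos π) = k,
    x(π) = (k/2)(π − sin π) = kπ/2.
Matching y(π) = 38 gives k = 38, consistent with x(π) = 38π/2. Therefore the specific cycloid is
    x(θ) = (38/2)(θ − sin θ),   y(θ) = (38/2)(1 − cos θ).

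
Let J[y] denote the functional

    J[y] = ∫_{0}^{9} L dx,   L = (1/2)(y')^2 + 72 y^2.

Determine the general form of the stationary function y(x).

The Lagrangian is L = (1/2)(y')^2 + 72 y^2.
∂L/∂y = 144y.
∂L/∂y' = y'.
The Euler-Lagrange equation d/dx(∂L/∂y') − ∂L/∂y = 0 becomes:
    y'' - 144 y = 0
General solution: y(x) = A e^(12x) + B e^(-12x), where A and B are arbitrary constants fixed by the endpoint conditions.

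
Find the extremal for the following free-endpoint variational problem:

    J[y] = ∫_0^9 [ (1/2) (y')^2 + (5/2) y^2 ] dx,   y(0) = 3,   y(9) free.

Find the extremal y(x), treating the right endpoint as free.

The Lagrangian L = (1/2) (y')^2 + (5/2) y^2 gives
    ∂L/∂y = 5 y,   ∂L/∂y' = y'.
Euler-Lagrange: y'' − 5 y = 0.
With k = sqrt(5), the general solution is
    y(x) = A cosh(sqrt(5) x) + B sinh(sqrt(5) x).
Fixed left endpoint y(0) = 3 ⇒ A = 3.
The right endpoint x = 9 is free, so the natural (transversality) condition is ∂L/∂y' |_{x=9} = 0, i.e. y'(9) = 0.
Compute y'(x) = A k sinh(k x) + B k cosh(k x), so
    y'(9) = A k sinh(k·9) + B k cosh(k·9) = 0
    ⇒ B = −A tanh(k·9) = − 3 tanh(sqrt(5)·9).
Therefore the extremal is
    y(x) = 3 cosh(sqrt(5) x) − 3 tanh(sqrt(5)·9) sinh(sqrt(5) x).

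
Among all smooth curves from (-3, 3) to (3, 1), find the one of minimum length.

Arc-length functional: J[y] = ∫ sqrt(1 + (y')^2) dx.
Lagrangian L = sqrt(1 + (y')^2) has no explicit y dependence, so ∂L/∂y = 0 and the Euler-Lagrange equation gives
    d/dx( y' / sqrt(1 + (y')^2) ) = 0  ⇒  y' / sqrt(1 + (y')^2) = const.
Hence y' is constant, so y(x) is affine.
Fitting the endpoints (-3, 3) and (3, 1):
    slope m = (1 − 3) / (3 − (-3)) = -1/3,
    intercept c = 3 − m·(-3) = 2.
Extremal: y(x) = (-1/3) x + 2.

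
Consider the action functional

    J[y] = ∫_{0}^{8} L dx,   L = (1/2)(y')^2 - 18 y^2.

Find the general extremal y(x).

The Lagrangian is L = (1/2)(y')^2 - 18 y^2.
∂L/∂y = -36y.
∂L/∂y' = y'.
The Euler-Lagrange equation d/dx(∂L/∂y') − ∂L/∂y = 0 becomes:
    y'' + 36 y = 0
General solution: y(x) = A sin(6x) + B cos(6x), where A and B are arbitrary constants fixed by the endpoint conditions.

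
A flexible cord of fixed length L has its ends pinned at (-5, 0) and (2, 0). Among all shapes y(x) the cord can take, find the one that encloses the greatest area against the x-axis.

Set up the augmented Lagrangian using a multiplier λ for the length constraint:
    F(y, y') = y − λ sqrt(1 + y'^2).
F has no explicit x dependence, so the Beltrami identity yields a first integral
    F − y' ∂F/∂y' = C.
Compute ∂F/∂y' = −λ y' / sqrt(1 + y'^2). Then
    y − λ sqrt(1 + y'^2) + λ y'^2 / sqrt(1 + y'^2) = C
    ⇒  y − λ / sqrt(1 + y'^2) = C.
Solving for y' and integrating gives
    (x − a)^2 + (y − b)^2 = λ^2,
a circular arc of radius λ. The constants a, b are determined by the endpoint conditions y(-5) = y(2) = 0, and λ is fixed implicitly by the length constraint
    ∫_{-5}^{2} sqrt(1 + y'^2) dx = L.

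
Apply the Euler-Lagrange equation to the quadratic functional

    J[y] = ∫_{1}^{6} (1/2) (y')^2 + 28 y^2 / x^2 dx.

The Lagrangian is L = (1/2) (y')^2 + 28 y^2 / x^2.
Compute ∂L/∂y = 56y/x^2, ∂L/∂y' = y'.
The Euler-Lagrange equation d/dx(∂L/∂y') − ∂L/∂y = 0 reduces to
    y'' − 56/x^2 · y = 0  (x > 0).
Its general solution is
    y(x) = A x^8 + B x^(-7),
with A, B fixed by the endpoint conditions.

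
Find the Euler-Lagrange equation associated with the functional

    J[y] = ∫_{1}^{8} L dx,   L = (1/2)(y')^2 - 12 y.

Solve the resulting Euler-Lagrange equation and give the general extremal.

The Lagrangian is L = (1/2)(y')^2 - 12 y.
∂L/∂y = -12.
∂L/∂y' = y'.
The Euler-Lagrange equation d/dx(∂L/∂y') − ∂L/∂y = 0 becomes:
    y'' + 12 = 0
General solution: y(x) = -6 x^2 + A x + B, where A and B are arbitrary constants fixed by the endpoint conditions.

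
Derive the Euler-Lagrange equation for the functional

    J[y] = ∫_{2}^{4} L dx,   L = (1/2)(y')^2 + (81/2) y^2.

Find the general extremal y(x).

The Lagrangian is L = (1/2)(y')^2 + (81/2) y^2.
∂L/∂y = 81y.
∂L/∂y' = y'.
The Euler-Lagrange equation d/dx(∂L/∂y') − ∂L/∂y = 0 becomes:
    y'' - 81 y = 0
General solution: y(x) = A e^(9x) + B e^(-9x), where A and B are arbitrary constants fixed by the endpoint conditions.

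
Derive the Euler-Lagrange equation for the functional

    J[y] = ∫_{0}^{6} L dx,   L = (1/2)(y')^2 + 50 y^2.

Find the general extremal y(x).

The Lagrangian is L = (1/2)(y')^2 + 50 y^2.
∂L/∂y = 100y.
∂L/∂y' = y'.
The Euler-Lagrange equation d/dx(∂L/∂y') − ∂L/∂y = 0 becomes:
    y'' - 100 y = 0
General solution: y(x) = A e^(10x) + B e^(-10x), where A and B are arbitrary constants fixed by the endpoint conditions.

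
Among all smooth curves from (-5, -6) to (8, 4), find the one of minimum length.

Arc-length functional: J[y] = ∫ sqrt(1 + (y')^2) dx.
Lagrangian L = sqrt(1 + (y')^2) has no explicit y dependence, so ∂L/∂y = 0 and the Euler-Lagrange equation gives
    d/dx( y' / sqrt(1 + (y')^2) ) = 0  ⇒  y' / sqrt(1 + (y')^2) = const.
Hence y' is constant, so y(x) is affine.
Fitting the endpoints (-5, -6) and (8, 4):
    slope m = (4 − (-6)) / (8 − (-5)) = 10/13,
    intercept c = (-6) − m·(-5) = -28/13.
Extremal: y(x) = (10/13) x - 28/13.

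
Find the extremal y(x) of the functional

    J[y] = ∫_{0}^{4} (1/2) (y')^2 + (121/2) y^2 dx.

The Lagrangian is L = (1/2) (y')^2 + (121/2) y^2.
Compute ∂L/∂y = 121y, ∂L/∂y' = y'.
The Euler-Lagrange equation d/dx(∂L/∂y') − ∂L/∂y = 0 reduces to
    y'' − 121 y = 0.
Its general solution is
    y(x) = A e^(11x) + B e^(−11x),
with A, B fixed by the endpoint conditions.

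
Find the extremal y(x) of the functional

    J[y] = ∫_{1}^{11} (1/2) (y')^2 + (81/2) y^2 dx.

The Lagrangian is L = (1/2) (y')^2 + (81/2) y^2.
Compute ∂L/∂y = 81y, ∂L/∂y' = y'.
The Euler-Lagrange equation d/dx(∂L/∂y') − ∂L/∂y = 0 reduces to
    y'' − 81 y = 0.
Its general solution is
    y(x) = A e^(9x) + B e^(−9x),
with A, B fixed by the endpoint conditions.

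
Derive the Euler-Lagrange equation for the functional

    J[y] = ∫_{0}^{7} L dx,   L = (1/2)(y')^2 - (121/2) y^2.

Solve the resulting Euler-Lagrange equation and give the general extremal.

The Lagrangian is L = (1/2)(y')^2 - (121/2) y^2.
∂L/∂y = -121y.
∂L/∂y' = y'.
The Euler-Lagrange equation d/dx(∂L/∂y') − ∂L/∂y = 0 becomes:
    y'' + 121 y = 0
General solution: y(x) = A sin(11x) + B cos(11x), where A and B are arbitrary constants fixed by the endpoint conditions.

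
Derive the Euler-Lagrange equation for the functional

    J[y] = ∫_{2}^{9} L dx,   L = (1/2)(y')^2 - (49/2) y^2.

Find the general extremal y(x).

The Lagrangian is L = (1/2)(y')^2 - (49/2) y^2.
∂L/∂y = -49y.
∂L/∂y' = y'.
The Euler-Lagrange equation d/dx(∂L/∂y') − ∂L/∂y = 0 becomes:
    y'' + 49 y = 0
General solution: y(x) = A sin(7x) + B cos(7x), where A and B are arbitrary constants fixed by the endpoint conditions.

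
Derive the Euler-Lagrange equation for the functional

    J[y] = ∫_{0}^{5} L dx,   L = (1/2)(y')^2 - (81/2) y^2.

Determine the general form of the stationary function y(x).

The Lagrangian is L = (1/2)(y')^2 - (81/2) y^2.
∂L/∂y = -81y.
∂L/∂y' = y'.
The Euler-Lagrange equation d/dx(∂L/∂y') − ∂L/∂y = 0 becomes:
    y'' + 81 y = 0
General solution: y(x) = A sin(9x) + B cos(9x), where A and B are arbitrary constants fixed by the endpoint conditions.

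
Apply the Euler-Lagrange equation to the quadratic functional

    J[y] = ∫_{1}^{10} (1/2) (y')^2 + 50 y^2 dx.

The Lagrangian is L = (1/2) (y')^2 + 50 y^2.
Compute ∂L/∂y = 100y, ∂L/∂y' = y'.
The Euler-Lagrange equation d/dx(∂L/∂y') − ∂L/∂y = 0 reduces to
    y'' − 100 y = 0.
Its general solution is
    y(x) = A e^(10x) + B e^(−10x),
with A, B fixed by the endpoint conditions.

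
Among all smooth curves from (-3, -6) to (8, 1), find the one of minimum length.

Arc-length functional: J[y] = ∫ sqrt(1 + (y')^2) dx.
Lagrangian L = sqrt(1 + (y')^2) has no explicit y dependence, so ∂L/∂y = 0 and the Euler-Lagrange equation gives
    d/dx( y' / sqrt(1 + (y')^2) ) = 0  ⇒  y' / sqrt(1 + (y')^2) = const.
Hence y' is constant, so y(x) is affine.
Fitting the endpoints (-3, -6) and (8, 1):
    slope m = (1 − (-6)) / (8 − (-3)) = 7/11,
    intercept c = (-6) − m·(-3) = -45/11.
Extremal: y(x) = (7/11) x - 45/11.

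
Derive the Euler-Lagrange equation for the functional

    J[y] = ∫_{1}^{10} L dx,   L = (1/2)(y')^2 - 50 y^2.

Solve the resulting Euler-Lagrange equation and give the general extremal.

The Lagrangian is L = (1/2)(y')^2 - 50 y^2.
∂L/∂y = -100y.
∂L/∂y' = y'.
The Euler-Lagrange equation d/dx(∂L/∂y') − ∂L/∂y = 0 becomes:
    y'' + 100 y = 0
General solution: y(x) = A sin(10x) + B cos(10x), where A and B are arbitrary constants fixed by the endpoint conditions.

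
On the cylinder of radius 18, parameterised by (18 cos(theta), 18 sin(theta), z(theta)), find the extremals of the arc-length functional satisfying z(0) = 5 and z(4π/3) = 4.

Parameterise the cylinder of radius R = 18 as
    r(θ) = (18 cos θ, 18 sin θ, z(θ)).
The arc-length element is
    ds = sqrt(324 + (dz/dθ)^2) dθ,
so the Lagrangian is L = sqrt(324 + z'^2).
L depends on z' only, not on z or θ, so ∂L/∂z = 0 and
    ∂L/∂z' = z' / sqrt(324 + z'^2).
The Euler-Lagrange equation gives
    d/dθ( z' / sqrt(324 + z'^2) ) = 0,
so z' is constant. Integrating once:
    z(θ) = a θ + b,
a helix on the cylinder (a straight line when the cylinder is unrolled). The constants a, b are determined by the endpoint conditions.
With endpoint conditions z(0) = 5 and z(4π/3) = 4: from z(0) = b we get b = 5, and a·4π/3 + 5 = 4 gives a = -3/(4π), so
    z(θ) = (-3/(4π)) θ + 5.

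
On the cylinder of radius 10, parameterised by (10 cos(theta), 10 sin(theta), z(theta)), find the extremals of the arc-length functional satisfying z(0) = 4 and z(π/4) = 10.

Parameterise the cylinder of radius R = 10 as
    r(θ) = (10 cos θ, 10 sin θ, z(θ)).
The arc-length element is
    ds = sqrt(100 + (dz/dθ)^2) dθ,
so the Lagrangian is L = sqrt(100 + z'^2).
L depends on z' only, not on z or θ, so ∂L/∂z = 0 and
    ∂L/∂z' = z' / sqrt(100 + z'^2).
The Euler-Lagrange equation gives
    d/dθ( z' / sqrt(100 + z'^2) ) = 0,
so z' is constant. Integrating once:
    z(θ) = a θ + b,
a helix on the cylinder (a straight line when the cylinder is unrolled). The constants a, b are determined by the endpoint conditions.
With endpoint conditions z(0) = 4 and z(π/4) = 10: from z(0) = b we get b = 4, and a·π/4 + 4 = 10 gives a = 24/π, so
    z(θ) = (24/π) θ + 4.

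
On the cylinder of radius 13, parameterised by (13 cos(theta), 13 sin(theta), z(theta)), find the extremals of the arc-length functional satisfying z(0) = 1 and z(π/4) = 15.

Parameterise the cylinder of radius R = 13 as
    r(θ) = (13 cos θ, 13 sin θ, z(θ)).
The arc-length element is
    ds = sqrt(169 + (dz/dθ)^2) dθ,
so the Lagrangian is L = sqrt(169 + z'^2).
L depends on z' only, not on z or θ, so ∂L/∂z = 0 and
    ∂L/∂z' = z' / sqrt(169 + z'^2).
The Euler-Lagrange equation gives
    d/dθ( z' / sqrt(169 + z'^2) ) = 0,
so z' is constant. Integrating once:
    z(θ) = a θ + b,
a helix on the cylinder (a straight line when the cylinder is unrolled). The constants a, b are determined by the endpoint conditions.
With endpoint conditions z(0) = 1 and z(π/4) = 15: from z(0) = b we get b = 1, and a·π/4 + 1 = 15 gives a = 56/π, so
    z(θ) = (56/π) θ + 1.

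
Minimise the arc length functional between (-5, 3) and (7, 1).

Arc-length functional: J[y] = ∫ sqrt(1 + (y')^2) dx.
Lagrangian L = sqrt(1 + (y')^2) has no explicit y dependence, so ∂L/∂y = 0 and the Euler-Lagrange equation gives
    d/dx( y' / sqrt(1 + (y')^2) ) = 0  ⇒  y' / sqrt(1 + (y')^2) = const.
Hence y' is constant, so y(x) is affine.
Fitting the endpoints (-5, 3) and (7, 1):
    slope m = (1 − 3) / (7 − (-5)) = -1/6,
    intercept c = 3 − m·(-5) = 13/6.
Extremal: y(x) = (-1/6) x + 13/6.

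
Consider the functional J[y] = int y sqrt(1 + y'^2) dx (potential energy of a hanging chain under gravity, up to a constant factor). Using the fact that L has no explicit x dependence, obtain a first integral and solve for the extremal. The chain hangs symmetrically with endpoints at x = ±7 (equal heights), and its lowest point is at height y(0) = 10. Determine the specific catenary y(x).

The Lagrangian L(y, y') = y sqrt(1 + y'^2) has no explicit x dependence, so the Beltrami identity applies:
    L − y' ∂L/∂y' = C.
Compute ∂L/∂y' = y · y' / sqrt(1 + y'^2). Then
    L − y' ∂L/∂y'
    = y sqrt(1 + y'^2) − y · y'^2 / sqrt(1 + y'^2)
    = y (1 + y'^2 − y'^2) / sqrt(1 + y'^2)
    = y / sqrt(1 + y'^2) = C.
Squaring gives y^2 = C^2 (1 + y'^2), i.e.
    y'^2 = y^2 / C^2 − 1.
Separating variables,
    dy / sqrt(y^2 − C^2) = dx / C,
and integrating gives arccosh(y / C) = (x − a)/C, so
    y(x) = C cosh((x − a)/C),
the catenary. The constants C and a are fixed by the two endpoint conditions (and, for the hanging-chain problem, the length constraint selects C).
Now fit the given data. The endpoints x = ±7 are symmetric at equal height, so the catenary is even about its minimum: a = 0 and y(x) = C cosh(x/C). The lowest point is y(0) = C cosh(0) = C, and we are told y(0) = 10, so C = 10. Therefore
    y(x) = 10 cosh(x/10),
and at the endpoints
    y(±7) = 10 cosh(7/10).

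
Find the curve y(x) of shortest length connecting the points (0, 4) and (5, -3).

Arc-length functional: J[y] = ∫ sqrt(1 + (y')^2) dx.
Lagrangian L = sqrt(1 + (y')^2) has no explicit y dependence, so ∂L/∂y = 0 and the Euler-Lagrange equation gives
    d/dx( y' / sqrt(1 + (y')^2) ) = 0  ⇒  y' / sqrt(1 + (y')^2) = const.
Hence y' is constant, so y(x) is affine.
Fitting the endpoints (0, 4) and (5, -3):
    slope m = ((-3) − 4) / (5 − 0) = -7/5,
    intercept c = 4 − m·0 = 4.
Extremal: y(x) = (-7/5) x + 4.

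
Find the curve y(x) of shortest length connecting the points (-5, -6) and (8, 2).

Arc-length functional: J[y] = ∫ sqrt(1 + (y')^2) dx.
Lagrangian L = sqrt(1 + (y')^2) has no explicit y dependence, so ∂L/∂y = 0 and the Euler-Lagrange equation gives
    d/dx( y' / sqrt(1 + (y')^2) ) = 0  ⇒  y' / sqrt(1 + (y')^2) = const.
Hence y' is constant, so y(x) is affine.
Fitting the endpoints (-5, -6) and (8, 2):
    slope m = (2 − (-6)) / (8 − (-5)) = 8/13,
    intercept c = (-6) − m·(-5) = -38/13.
Extremal: y(x) = (8/13) x - 38/13.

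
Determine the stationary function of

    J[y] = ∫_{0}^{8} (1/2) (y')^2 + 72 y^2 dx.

The Lagrangian is L = (1/2) (y')^2 + 72 y^2.
Compute ∂L/∂y = 144y, ∂L/∂y' = y'.
The Euler-Lagrange equation d/dx(∂L/∂y') − ∂L/∂y = 0 reduces to
    y'' − 144 y = 0.
Its general solution is
    y(x) = A e^(12x) + B e^(−12x),
with A, B fixed by the endpoint conditions.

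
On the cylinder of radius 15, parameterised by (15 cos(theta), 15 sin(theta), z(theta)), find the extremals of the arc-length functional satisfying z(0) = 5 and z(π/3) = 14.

Parameterise the cylinder of radius R = 15 as
    r(θ) = (15 cos θ, 15 sin θ, z(θ)).
The arc-length element is
    ds = sqrt(225 + (dz/dθ)^2) dθ,
so the Lagrangian is L = sqrt(225 + z'^2).
L depends on z' only, not on z or θ, so ∂L/∂z = 0 and
    ∂L/∂z' = z' / sqrt(225 + z'^2).
The Euler-Lagrange equation gives
    d/dθ( z' / sqrt(225 + z'^2) ) = 0,
so z' is constant. Integrating once:
    z(θ) = a θ + b,
a helix on the cylinder (a straight line when the cylinder is unrolled). The constants a, b are determined by the endpoint conditions.
With endpoint conditions z(0) = 5 and z(π/3) = 14: from z(0) = b we get b = 5, and a·π/3 + 5 = 14 gives a = 27/π, so
    z(θ) = (27/π) θ + 5.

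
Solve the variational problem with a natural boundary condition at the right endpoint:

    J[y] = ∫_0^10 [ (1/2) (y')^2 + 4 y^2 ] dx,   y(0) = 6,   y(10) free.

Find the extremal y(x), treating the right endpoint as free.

The Lagrangian L = (1/2) (y')^2 + 4 y^2 gives
    ∂L/∂y = 8 y,   ∂L/∂y' = y'.
Euler-Lagrange: y'' − 8 y = 0.
With k = sqrt(8), the general solution is
    y(x) = A cosh(sqrt(8) x) + B sinh(sqrt(8) x).
Fixed left endpoint y(0) = 6 ⇒ A = 6.
The right endpoint x = 10 is free, so the natural (transversality) condition is ∂L/∂y' |_{x=10} = 0, i.e. y'(10) = 0.
Compute y'(x) = A k sinh(k x) + B k cosh(k x), so
    y'(10) = A k sinh(k·10) + B k cosh(k·10) = 0
    ⇒ B = −A tanh(k·10) = − 6 tanh(sqrt(8)·10).
Therefore the extremal is
    y(x) = 6 cosh(sqrt(8) x) − 6 tanh(sqrt(8)·10) sinh(sqrt(8) x).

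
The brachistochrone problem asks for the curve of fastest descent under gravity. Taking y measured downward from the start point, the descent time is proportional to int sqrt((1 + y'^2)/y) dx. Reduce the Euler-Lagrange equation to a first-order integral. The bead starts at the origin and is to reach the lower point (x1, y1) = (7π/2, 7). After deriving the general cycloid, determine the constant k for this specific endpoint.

The Lagrangian L = sqrt((1 + y'^2) / y) has no explicit x dependence, so the Beltrami identity applies:
    L − y' ∂L/∂y' = C.
Compute ∂L/∂y' = y' / sqrt(y (1 + y'^2)).
Substitute:
    sqrt((1 + y'^2)/y) − y'·y' / sqrt(y (1 + y'^2))
    = (1 + y'^2) / sqrt(y (1 + y'^2)) − y'^2 / sqrt(y (1 + y'^2))
    = 1 / sqrt(y (1 + y'^2)) = C.
Squaring and rearranging gives the first integral
    y (1 + y'^2) = 1/C^2 =: k   (constant).
Solving this first-order ODE by the substitution
    y = (k/2)(1 − cos θ)
yields the cycloid parameterisation
    x(θ) = (k/2)(θ − sin θ),   y(θ) = (k/2)(1 − cos θ).
The constant k is fixed by the endpoint condition.
Now fit the given lower endpoint (x1, y1) = (7π/2, 7). At the bottom of the first arch (θ = π), the parametric equations give
    y(π) = (k/2)(1 − cos π) = k,
    x(π) = (k/2)(π − sin π) = kπ/2.
Matching y(π) = 7 gives k = 7, consistent with x(π) = 7π/2. Therefore the specific cycloid is
    x(θ) = (7/2)(θ − sin θ),   y(θ) = (7/2)(1 − cos θ).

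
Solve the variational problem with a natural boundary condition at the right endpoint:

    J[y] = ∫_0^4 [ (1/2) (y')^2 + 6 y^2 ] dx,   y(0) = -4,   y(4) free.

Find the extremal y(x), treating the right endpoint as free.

The Lagrangian L = (1/2) (y')^2 + 6 y^2 gives
    ∂L/∂y = 12 y,   ∂L/∂y' = y'.
Euler-Lagrange: y'' − 12 y = 0.
With k = sqrt(12), the general solution is
    y(x) = A cosh(sqrt(12) x) + B sinh(sqrt(12) x).
Fixed left endpoint y(0) = -4 ⇒ A = -4.
The right endpoint x = 4 is free, so the natural (transversality) condition is ∂L/∂y' |_{x=4} = 0, i.e. y'(4) = 0.
Compute y'(x) = A k sinh(k x) + B k cosh(k x), so
    y'(4) = A k sinh(k·4) + B k cosh(k·4) = 0
    ⇒ B = −A tanh(k·4) = 4 tanh(sqrt(12)·4).
Therefore the extremal is
    y(x) = −4 cosh(sqrt(12) x) + 4 tanh(sqrt(12)·4) sinh(sqrt(12) x).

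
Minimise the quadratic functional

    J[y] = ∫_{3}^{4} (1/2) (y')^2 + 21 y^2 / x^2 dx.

The Lagrangian is L = (1/2) (y')^2 + 21 y^2 / x^2.
Compute ∂L/∂y = 42y/x^2, ∂L/∂y' = y'.
The Euler-Lagrange equation d/dx(∂L/∂y') − ∂L/∂y = 0 reduces to
    y'' − 42/x^2 · y = 0  (x > 0).
Its general solution is
    y(x) = A x^7 + B x^(-6),
with A, B fixed by the endpoint conditions.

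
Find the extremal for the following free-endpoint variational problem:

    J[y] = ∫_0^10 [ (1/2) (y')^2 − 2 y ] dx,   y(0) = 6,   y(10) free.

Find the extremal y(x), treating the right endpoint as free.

The Lagrangian L = (1/2) (y')^2 − 2 y gives
    ∂L/∂y = −2,   ∂L/∂y' = y'.
Euler-Lagrange: d/dx(y') − (−2) = 0, i.e. y'' + 2 = 0, so
    y(x) = −(2/2) x^2 + C1 x + C2.
Fixed left endpoint y(0) = 6 ⇒ C2 = 6.
The right endpoint x = 10 is free, so the natural (transversality) condition is ∂L/∂y' |_{x=10} = 0, i.e. y'(10) = 0.
Compute y'(x) = −2 x + C1, so y'(10) = −20 + C1 = 0 ⇒ C1 = 20.
Therefore the extremal is
    y(x) = −x^2 + 20 x + 6.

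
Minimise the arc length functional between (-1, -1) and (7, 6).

Arc-length functional: J[y] = ∫ sqrt(1 + (y')^2) dx.
Lagrangian L = sqrt(1 + (y')^2) has no explicit y dependence, so ∂L/∂y = 0 and the Euler-Lagrange equation gives
    d/dx( y' / sqrt(1 + (y')^2) ) = 0  ⇒  y' / sqrt(1 + (y')^2) = const.
Hence y' is constant, so y(x) is affine.
Fitting the endpoints (-1, -1) and (7, 6):
    slope m = (6 − (-1)) / (7 − (-1)) = 7/8,
    intercept c = (-1) − m·(-1) = -1/8.
Extremal: y(x) = (7/8) x - 1/8.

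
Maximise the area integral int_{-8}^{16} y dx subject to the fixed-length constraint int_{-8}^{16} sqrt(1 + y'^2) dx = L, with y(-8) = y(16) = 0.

Set up the augmented Lagrangian using a multiplier λ for the length constraint:
    F(y, y') = y − λ sqrt(1 + y'^2).
F has no explicit x dependence, so the Beltrami identity yields a first integral
    F − y' ∂F/∂y' = C.
Compute ∂F/∂y' = −λ y' / sqrt(1 + y'^2). Then
    y − λ sqrt(1 + y'^2) + λ y'^2 / sqrt(1 + y'^2) = C
    ⇒  y − λ / sqrt(1 + y'^2) = C.
Solving for y' and integrating gives
    (x − a)^2 + (y − b)^2 = λ^2,
a circular arc of radius λ. The constants a, b are determined by the endpoint conditions y(-8) = y(16) = 0, and λ is fixed implicitly by the length constraint
    ∫_{-8}^{16} sqrt(1 + y'^2) dx = L.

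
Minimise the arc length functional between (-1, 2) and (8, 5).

Arc-length functional: J[y] = ∫ sqrt(1 + (y')^2) dx.
Lagrangian L = sqrt(1 + (y')^2) has no explicit y dependence, so ∂L/∂y = 0 and the Euler-Lagrange equation gives
    d/dx( y' / sqrt(1 + (y')^2) ) = 0  ⇒  y' / sqrt(1 + (y')^2) = const.
Hence y' is constant, so y(x) is affine.
Fitting the endpoints (-1, 2) and (8, 5):
    slope m = (5 − 2) / (8 − (-1)) = 1/3,
    intercept c = 2 − m·(-1) = 7/3.
Extremal: y(x) = (1/3) x + 7/3.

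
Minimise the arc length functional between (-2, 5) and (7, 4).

Arc-length functional: J[y] = ∫ sqrt(1 + (y')^2) dx.
Lagrangian L = sqrt(1 + (y')^2) has no explicit y dependence, so ∂L/∂y = 0 and the Euler-Lagrange equation gives
    d/dx( y' / sqrt(1 + (y')^2) ) = 0  ⇒  y' / sqrt(1 + (y')^2) = const.
Hence y' is constant, so y(x) is affine.
Fitting the endpoints (-2, 5) and (7, 4):
    slope m = (4 − 5) / (7 − (-2)) = -1/9,
    intercept c = 5 − m·(-2) = 43/9.
Extremal: y(x) = (-1/9) x + 43/9.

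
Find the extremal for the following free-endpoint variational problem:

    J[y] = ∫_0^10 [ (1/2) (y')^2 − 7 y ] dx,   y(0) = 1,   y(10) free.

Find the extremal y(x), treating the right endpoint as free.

The Lagrangian L = (1/2) (y')^2 − 7 y gives
    ∂L/∂y = −7,   ∂L/∂y' = y'.
Euler-Lagrange: d/dx(y') − (−7) = 0, i.e. y'' + 7 = 0, so
    y(x) = −(7/2) x^2 + C1 x + C2.
Fixed left endpoint y(0) = 1 ⇒ C2 = 1.
The right endpoint x = 10 is free, so the natural (transversality) condition is ∂L/∂y' |_{x=10} = 0, i.e. y'(10) = 0.
Compute y'(x) = −7 x + C1, so y'(10) = −70 + C1 = 0 ⇒ C1 = 70.
Therefore the extremal is
    y(x) = −(7/2) x^2 + 70 x + 1.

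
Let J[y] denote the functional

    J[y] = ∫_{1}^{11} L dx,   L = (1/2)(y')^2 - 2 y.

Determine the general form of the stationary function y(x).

The Lagrangian is L = (1/2)(y')^2 - 2 y.
∂L/∂y = -2.
∂L/∂y' = y'.
The Euler-Lagrange equation d/dx(∂L/∂y') − ∂L/∂y = 0 becomes:
    y'' + 2 = 0
General solution: y(x) = -x^2 + A x + B, where A and B are arbitrary constants fixed by the endpoint conditions.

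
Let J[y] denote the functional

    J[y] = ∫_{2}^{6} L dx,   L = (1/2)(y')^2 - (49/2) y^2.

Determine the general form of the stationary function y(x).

The Lagrangian is L = (1/2)(y')^2 - (49/2) y^2.
∂L/∂y = -49y.
∂L/∂y' = y'.
The Euler-Lagrange equation d/dx(∂L/∂y') − ∂L/∂y = 0 becomes:
    y'' + 49 y = 0
General solution: y(x) = A sin(7x) + B cos(7x), where A and B are arbitrary constants fixed by the endpoint conditions.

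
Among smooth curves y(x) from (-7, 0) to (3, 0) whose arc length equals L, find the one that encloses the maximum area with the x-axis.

Set up the augmented Lagrangian using a multiplier λ for the length constraint:
    F(y, y') = y − λ sqrt(1 + y'^2).
F has no explicit x dependence, so the Beltrami identity yields a first integral
    F − y' ∂F/∂y' = C.
Compute ∂F/∂y' = −λ y' / sqrt(1 + y'^2). Then
    y − λ sqrt(1 + y'^2) + λ y'^2 / sqrt(1 + y'^2) = C
    ⇒  y − λ / sqrt(1 + y'^2) = C.
Solving for y' and integrating gives
    (x − a)^2 + (y − b)^2 = λ^2,
a circular arc of radius λ. The constants a, b are determined by the endpoint conditions y(-7) = y(3) = 0, and λ is fixed implicitly by the length constraint
    ∫_{-7}^{3} sqrt(1 + y'^2) dx = L.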